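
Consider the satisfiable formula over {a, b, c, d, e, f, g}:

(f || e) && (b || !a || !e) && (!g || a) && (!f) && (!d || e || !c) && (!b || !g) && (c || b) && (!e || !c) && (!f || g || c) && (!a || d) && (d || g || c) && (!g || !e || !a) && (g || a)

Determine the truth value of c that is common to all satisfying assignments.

False

Suppose c = true.
Unit clause (!f) forces f = false.
Unit clause (e) forces e = true.
Now (!e) is unsatisfied and unit — conflict.
So every satisfying assignment has c = False.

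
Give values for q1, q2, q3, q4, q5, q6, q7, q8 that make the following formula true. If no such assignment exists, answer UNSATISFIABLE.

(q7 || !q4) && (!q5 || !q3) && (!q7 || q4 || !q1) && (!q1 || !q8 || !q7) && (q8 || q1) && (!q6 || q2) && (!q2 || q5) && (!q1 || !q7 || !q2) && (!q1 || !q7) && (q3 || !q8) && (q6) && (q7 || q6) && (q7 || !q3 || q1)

From the singleton clause (q6), q6 = true.
From the singleton clause (q2), q2 = true.
From the singleton clause (q5), q5 = true.
From the singleton clause (!q3), q3 = false.
From the singleton clause (!q8), q8 = false.
From the singleton clause (q1), q1 = true.
From the singleton clause (!q7), q7 = false.
From the singleton clause (!q4), q4 = false.
Every clause now holds.

q1 ↦ true; q2 ↦ true; q3 ↦ false; q4 ↦ false; q5 ↦ true; q6 ↦ true; q7 ↦ false; q8 ↦ false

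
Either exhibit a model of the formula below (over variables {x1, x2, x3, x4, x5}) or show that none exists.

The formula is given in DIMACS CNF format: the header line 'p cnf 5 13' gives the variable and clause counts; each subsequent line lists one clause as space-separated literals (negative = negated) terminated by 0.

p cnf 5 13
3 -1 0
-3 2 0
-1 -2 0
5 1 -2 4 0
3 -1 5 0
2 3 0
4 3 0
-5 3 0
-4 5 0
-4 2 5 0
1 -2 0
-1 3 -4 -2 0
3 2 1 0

Branch on x3: set x3 = True.
(x2) alone gives x2 = True.
(¬x1) alone gives x1 = False.
But (x1) is also a unit clause — contradiction.
So x3 must be the other value — set x3 = False.
(¬x1) alone gives x1 = False.
(x2) alone gives x2 = True.
But (¬x2) is also a unit clause — contradiction.
Either choice for x3 ends in contradiction.

UNSATISFIABLE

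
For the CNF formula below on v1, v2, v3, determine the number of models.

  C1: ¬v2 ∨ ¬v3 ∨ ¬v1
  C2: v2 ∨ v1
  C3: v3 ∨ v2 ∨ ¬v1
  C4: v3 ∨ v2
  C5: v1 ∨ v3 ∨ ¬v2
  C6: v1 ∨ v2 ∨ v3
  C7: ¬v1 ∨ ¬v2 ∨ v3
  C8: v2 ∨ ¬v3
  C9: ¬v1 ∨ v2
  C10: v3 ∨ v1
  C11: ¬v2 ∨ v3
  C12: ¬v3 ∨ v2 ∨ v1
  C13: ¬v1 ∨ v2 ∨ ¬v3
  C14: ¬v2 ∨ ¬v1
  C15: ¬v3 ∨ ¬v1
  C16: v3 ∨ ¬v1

1

There are 2^3 = 8 truth assignments over (v1, v2, v3).
Check each against the 16 clauses (columns in the order v1, v2, v3):
  F F F  ✗ fails (v2 ∨ v1)
  F F T  ✗ fails (v2 ∨ v1)
  F T F  ✗ fails (v1 ∨ v3 ∨ ¬v2)
  F T T  ✓ satisfies all
  T F F  ✗ fails (v3 ∨ v2 ∨ ¬v1)
  T F T  ✗ fails (v2 ∨ ¬v3)
  T T F  ✗ fails (¬v1 ∨ ¬v2 ∨ v3)
  T T T  ✗ fails (¬v2 ∨ ¬v3 ∨ ¬v1)
1 of the 8 rows is a model.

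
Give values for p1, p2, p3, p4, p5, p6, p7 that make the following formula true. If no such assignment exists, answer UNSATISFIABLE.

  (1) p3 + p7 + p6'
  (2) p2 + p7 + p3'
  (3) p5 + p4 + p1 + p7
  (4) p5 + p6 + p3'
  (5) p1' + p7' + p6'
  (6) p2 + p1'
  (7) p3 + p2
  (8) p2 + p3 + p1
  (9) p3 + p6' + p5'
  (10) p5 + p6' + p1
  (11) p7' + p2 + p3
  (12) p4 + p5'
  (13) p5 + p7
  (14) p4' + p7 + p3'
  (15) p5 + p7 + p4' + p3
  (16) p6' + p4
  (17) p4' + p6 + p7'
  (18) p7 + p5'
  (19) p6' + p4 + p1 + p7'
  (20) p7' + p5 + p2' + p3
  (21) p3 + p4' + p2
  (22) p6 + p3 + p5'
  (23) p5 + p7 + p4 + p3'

Case p2 = 1:
Case p4 = 1:
Case p5 = 1:
The clause (p7) is unit, so p7 = 1.
The clause (p6) is unit, so p6 = 1.
The clause (p1') is unit, so p1 = 0.
The clause (p3) is unit, so p3 = 1.
This assignment satisfies each clause.

p1: 0, p2: 1, p3: 1, p4: 1, p5: 1, p6: 1, p7: 1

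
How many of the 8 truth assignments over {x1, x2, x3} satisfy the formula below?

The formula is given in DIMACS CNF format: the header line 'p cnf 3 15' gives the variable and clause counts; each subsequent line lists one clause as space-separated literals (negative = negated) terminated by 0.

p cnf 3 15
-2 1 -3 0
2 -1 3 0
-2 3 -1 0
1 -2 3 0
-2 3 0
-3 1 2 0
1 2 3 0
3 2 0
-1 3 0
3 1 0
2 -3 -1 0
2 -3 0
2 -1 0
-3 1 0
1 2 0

1

There are 2^3 = 8 truth assignments over (x1, x2, x3).
Split on x3. With x3 = True, the clauses containing x3 are satisfied and ¬x3 drops from the rest; 1 of the 2^2 = 4 assignments to the other variables satisfy what remains.
With x3 = False, by the same count on the reduced clause set, 0 assignments work.
(One model: x1=T, x2=T, x3=T.)
Total: 1 + 0 = 1.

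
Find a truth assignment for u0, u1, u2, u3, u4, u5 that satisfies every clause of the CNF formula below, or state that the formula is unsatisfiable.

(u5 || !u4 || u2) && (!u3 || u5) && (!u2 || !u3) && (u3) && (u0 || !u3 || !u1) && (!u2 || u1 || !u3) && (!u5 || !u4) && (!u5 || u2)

UNSATISFIABLE

From the singleton clause (u3), u3 = true.
From the singleton clause (u5), u5 = true.
From the singleton clause (!u2), u2 = false.
Now (u2) is unsatisfied and unit — conflict.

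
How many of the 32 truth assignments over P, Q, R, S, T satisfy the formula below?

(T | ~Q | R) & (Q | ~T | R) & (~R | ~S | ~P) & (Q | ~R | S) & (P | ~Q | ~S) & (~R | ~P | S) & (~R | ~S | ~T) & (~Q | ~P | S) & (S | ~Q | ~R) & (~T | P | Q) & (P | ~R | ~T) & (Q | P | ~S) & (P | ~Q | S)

There are 2^5 = 32 truth assignments over (P, Q, R, S, T).
Split on S. With S = 1, the clauses containing S are satisfied and ~S drops from the rest; 2 of the 2^4 = 16 assignments to the other variables satisfy what remains.
With S = 0, by the same count on the reduced clause set, 2 assignments work.
Total: 2 + 2 = 4.

4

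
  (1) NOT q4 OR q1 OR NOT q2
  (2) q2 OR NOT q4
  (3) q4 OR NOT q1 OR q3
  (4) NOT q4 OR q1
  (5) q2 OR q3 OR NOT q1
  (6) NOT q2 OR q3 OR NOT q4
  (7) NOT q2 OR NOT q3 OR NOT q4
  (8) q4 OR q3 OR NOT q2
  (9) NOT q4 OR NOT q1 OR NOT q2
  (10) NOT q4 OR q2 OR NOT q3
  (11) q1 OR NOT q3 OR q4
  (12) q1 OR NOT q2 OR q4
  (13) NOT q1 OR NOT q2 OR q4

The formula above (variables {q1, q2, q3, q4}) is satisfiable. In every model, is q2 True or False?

False

Suppose q2 = true.
Suppose q4 = false.
Unit clause (q3) forces q3 = true.
Unit clause (q1) forces q1 = true.
But (NOT q1) is also a unit clause — contradiction.
So q4 must be the other value — set q4 = true.
Unit clause (q1) forces q1 = true.
But (NOT q1) is also a unit clause — contradiction.
Both values of q4 lead to a conflict.
So every satisfying assignment has q2 = False.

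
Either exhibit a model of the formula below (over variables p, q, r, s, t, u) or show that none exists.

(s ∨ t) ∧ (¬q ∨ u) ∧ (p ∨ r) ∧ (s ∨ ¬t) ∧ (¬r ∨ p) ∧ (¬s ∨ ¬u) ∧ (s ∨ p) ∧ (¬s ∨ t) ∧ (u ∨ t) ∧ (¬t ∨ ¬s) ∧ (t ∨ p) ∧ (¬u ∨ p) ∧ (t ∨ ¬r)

UNSATISFIABLE

Try s = True.
From the singleton clause (¬u), u = False.
From the singleton clause (¬q), q = False.
From the singleton clause (t), t = True.
But (¬t) is also a unit clause — contradiction.
So s must be the other value — set s = False.
From the singleton clause (t), t = True.
But (¬t) is also a unit clause — contradiction.
Neither s = True nor s = False works.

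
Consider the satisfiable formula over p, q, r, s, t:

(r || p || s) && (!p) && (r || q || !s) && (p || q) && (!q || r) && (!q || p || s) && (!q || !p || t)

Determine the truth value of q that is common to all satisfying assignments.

True

Suppose q = false.
(!p) alone gives p = false.
But (p) is also a unit clause — contradiction.
So every satisfying assignment has q = True.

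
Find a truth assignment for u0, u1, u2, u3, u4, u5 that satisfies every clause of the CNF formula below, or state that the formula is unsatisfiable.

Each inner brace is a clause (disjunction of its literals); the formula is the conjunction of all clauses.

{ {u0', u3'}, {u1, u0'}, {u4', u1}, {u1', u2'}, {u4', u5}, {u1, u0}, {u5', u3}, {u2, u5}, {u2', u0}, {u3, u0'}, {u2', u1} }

Case u0 = 0:
(u1) alone gives u1 = 1.
(u2') alone gives u2 = 0.
(u5) alone gives u5 = 1.
(u3) alone gives u3 = 1.
No clause remains; u4 is free.

u0: 0,  u1: 1,  u2: 0,  u3: 1,  u4: 1,  u5: 1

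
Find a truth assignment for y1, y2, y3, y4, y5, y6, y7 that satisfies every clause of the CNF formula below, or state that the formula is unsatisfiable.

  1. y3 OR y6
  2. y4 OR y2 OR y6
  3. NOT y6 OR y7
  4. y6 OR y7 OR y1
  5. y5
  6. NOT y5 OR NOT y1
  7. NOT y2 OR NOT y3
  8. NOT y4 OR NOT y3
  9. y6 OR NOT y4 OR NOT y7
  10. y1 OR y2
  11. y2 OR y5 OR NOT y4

The clause (y5) is unit, so y5 = true.
The clause (NOT y1) is unit, so y1 = false.
The clause (y2) is unit, so y2 = true.
The clause (NOT y3) is unit, so y3 = false.
The clause (y6) is unit, so y6 = true.
The clause (y7) is unit, so y7 = true.
All clauses hold; y4 can take either value.

y1 ↦ false; y2 ↦ true; y3 ↦ false; y4 ↦ false; y5 ↦ true; y6 ↦ true; y7 ↦ true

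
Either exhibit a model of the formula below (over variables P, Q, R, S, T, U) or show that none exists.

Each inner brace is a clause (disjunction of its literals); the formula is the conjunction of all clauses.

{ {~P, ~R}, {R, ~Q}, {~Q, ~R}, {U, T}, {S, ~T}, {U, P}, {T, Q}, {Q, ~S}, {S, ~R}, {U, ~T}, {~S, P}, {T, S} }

UNSATISFIABLE

Branch on P: set P = 0.
From the singleton clause (U), U = 1.
From the singleton clause (~S), S = 0.
From the singleton clause (~T), T = 0.
Now (T) is unsatisfied and unit — conflict.
So P must be the other value — set P = 1.
From the singleton clause (~R), R = 0.
From the singleton clause (~Q), Q = 0.
From the singleton clause (T), T = 1.
From the singleton clause (S), S = 1.
Now (~S) is unsatisfied and unit — conflict.
Neither P = 1 nor P = 0 works.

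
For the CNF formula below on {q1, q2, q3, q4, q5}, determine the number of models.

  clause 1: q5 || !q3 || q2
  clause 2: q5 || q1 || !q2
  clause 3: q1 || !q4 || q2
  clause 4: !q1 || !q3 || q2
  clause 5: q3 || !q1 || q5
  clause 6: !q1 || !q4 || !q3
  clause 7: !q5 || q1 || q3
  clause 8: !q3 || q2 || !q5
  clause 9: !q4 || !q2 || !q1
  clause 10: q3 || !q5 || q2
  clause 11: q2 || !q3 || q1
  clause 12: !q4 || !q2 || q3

6

There are 2^5 = 32 truth assignments over (q1, q2, q3, q4, q5).
Split on q1. With q1 = true, the clauses containing q1 are satisfied and !q1 drops from the rest; 3 of the 2^4 = 16 assignments to the other variables satisfy what remains.
With q1 = false, by the same count on the reduced clause set, 3 assignments work.
Total: 3 + 3 = 6.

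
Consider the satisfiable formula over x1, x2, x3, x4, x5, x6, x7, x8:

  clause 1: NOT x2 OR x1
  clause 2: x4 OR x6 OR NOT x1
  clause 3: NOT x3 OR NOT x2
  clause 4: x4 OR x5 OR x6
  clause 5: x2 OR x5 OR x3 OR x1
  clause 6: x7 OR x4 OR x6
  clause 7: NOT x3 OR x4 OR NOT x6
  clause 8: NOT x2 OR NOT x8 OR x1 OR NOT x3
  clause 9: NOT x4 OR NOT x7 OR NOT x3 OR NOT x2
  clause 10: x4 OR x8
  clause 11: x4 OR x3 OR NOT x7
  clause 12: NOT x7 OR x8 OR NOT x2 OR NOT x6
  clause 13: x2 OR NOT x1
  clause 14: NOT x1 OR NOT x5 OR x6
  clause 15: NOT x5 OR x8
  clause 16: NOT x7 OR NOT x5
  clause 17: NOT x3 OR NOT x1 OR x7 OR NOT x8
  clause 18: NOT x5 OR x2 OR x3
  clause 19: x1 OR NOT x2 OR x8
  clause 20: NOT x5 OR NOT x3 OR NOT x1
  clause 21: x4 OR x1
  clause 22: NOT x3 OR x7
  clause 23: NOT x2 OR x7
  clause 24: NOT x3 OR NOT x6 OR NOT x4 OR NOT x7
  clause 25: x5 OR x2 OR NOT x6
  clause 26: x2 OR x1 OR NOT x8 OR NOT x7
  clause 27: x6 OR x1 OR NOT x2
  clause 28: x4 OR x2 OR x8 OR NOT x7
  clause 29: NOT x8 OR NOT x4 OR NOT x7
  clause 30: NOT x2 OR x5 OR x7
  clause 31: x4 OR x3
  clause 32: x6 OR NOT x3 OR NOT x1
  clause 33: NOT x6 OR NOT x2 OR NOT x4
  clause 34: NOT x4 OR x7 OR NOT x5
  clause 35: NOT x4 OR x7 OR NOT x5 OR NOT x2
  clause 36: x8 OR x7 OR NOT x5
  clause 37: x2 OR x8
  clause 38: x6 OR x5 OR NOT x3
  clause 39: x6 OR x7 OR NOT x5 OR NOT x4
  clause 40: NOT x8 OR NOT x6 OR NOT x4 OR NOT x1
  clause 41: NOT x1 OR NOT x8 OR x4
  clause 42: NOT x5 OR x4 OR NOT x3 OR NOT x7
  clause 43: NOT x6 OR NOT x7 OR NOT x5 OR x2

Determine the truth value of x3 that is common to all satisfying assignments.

Suppose x3 = true.
Unit clause (NOT x2) forces x2 = false.
Unit clause (NOT x1) forces x1 = false.
Unit clause (x4) forces x4 = true.
Unit clause (x7) forces x7 = true.
Unit clause (NOT x5) forces x5 = false.
Unit clause (NOT x6) forces x6 = false.
But (x6) is also a unit clause — contradiction.
So every satisfying assignment has x3 = False.

False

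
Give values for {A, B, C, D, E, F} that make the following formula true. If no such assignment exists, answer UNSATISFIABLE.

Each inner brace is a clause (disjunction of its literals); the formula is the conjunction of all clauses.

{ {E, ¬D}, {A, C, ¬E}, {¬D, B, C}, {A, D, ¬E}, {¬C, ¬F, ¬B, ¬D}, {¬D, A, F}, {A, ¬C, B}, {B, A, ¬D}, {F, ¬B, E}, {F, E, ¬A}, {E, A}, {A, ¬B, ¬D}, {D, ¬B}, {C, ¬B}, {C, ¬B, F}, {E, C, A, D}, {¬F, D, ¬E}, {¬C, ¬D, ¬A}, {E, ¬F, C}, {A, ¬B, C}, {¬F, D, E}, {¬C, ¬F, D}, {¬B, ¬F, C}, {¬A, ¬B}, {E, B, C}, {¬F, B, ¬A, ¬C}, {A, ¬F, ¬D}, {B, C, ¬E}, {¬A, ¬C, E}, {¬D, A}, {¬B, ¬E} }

A ↦ True; B ↦ False; C ↦ True; D ↦ False; E ↦ True; F ↦ False

Suppose E = True.
(¬B) alone gives B = False.
(C) alone gives C = True.
(A) alone gives A = True.
(¬D) alone gives D = False.
(¬F) alone gives F = False.
Every clause now holds.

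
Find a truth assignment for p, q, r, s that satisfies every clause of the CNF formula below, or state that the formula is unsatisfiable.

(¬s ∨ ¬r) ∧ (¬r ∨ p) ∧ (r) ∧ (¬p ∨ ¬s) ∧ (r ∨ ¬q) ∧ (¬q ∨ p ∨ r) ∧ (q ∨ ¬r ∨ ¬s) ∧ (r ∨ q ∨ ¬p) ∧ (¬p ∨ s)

UNSATISFIABLE

From the singleton clause (r), r = True.
From the singleton clause (¬s), s = False.
From the singleton clause (p), p = True.
But (¬p) is also a unit clause — contradiction.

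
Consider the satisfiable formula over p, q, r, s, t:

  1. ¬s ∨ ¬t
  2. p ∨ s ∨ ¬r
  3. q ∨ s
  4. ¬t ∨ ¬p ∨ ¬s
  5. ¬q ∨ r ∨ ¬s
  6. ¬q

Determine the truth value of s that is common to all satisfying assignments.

True

Suppose s = False.
The clause (q) is unit, so q = True.
But (¬q) is also a unit clause — contradiction.
So every satisfying assignment has s = True.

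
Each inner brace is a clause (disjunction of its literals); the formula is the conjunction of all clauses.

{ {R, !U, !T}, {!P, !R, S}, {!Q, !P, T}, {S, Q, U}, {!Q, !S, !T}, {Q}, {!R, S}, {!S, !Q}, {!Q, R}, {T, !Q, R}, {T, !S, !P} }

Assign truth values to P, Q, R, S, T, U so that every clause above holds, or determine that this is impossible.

UNSATISFIABLE

From the singleton clause (Q), Q = true.
From the singleton clause (!S), S = false.
From the singleton clause (!R), R = false.
That conflicts with the unit clause (R).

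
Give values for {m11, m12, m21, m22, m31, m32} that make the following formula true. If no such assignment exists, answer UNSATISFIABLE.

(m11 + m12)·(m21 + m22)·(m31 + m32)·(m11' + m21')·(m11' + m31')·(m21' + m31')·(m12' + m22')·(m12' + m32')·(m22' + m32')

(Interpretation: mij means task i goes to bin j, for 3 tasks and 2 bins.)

UNSATISFIABLE

Case m11 = 1:
The clause (m21') is unit, so m21 = 0.
The clause (m22) is unit, so m22 = 1.
The clause (m31') is unit, so m31 = 0.
The clause (m32) is unit, so m32 = 1.
But (m32') is also a unit clause — contradiction.
Backtrack on m11: now try m11 = 0.
The clause (m12) is unit, so m12 = 1.
The clause (m22') is unit, so m22 = 0.
The clause (m21) is unit, so m21 = 1.
The clause (m31') is unit, so m31 = 0.
The clause (m32) is unit, so m32 = 1.
But (m32') is also a unit clause — contradiction.
Both values of m11 lead to a conflict.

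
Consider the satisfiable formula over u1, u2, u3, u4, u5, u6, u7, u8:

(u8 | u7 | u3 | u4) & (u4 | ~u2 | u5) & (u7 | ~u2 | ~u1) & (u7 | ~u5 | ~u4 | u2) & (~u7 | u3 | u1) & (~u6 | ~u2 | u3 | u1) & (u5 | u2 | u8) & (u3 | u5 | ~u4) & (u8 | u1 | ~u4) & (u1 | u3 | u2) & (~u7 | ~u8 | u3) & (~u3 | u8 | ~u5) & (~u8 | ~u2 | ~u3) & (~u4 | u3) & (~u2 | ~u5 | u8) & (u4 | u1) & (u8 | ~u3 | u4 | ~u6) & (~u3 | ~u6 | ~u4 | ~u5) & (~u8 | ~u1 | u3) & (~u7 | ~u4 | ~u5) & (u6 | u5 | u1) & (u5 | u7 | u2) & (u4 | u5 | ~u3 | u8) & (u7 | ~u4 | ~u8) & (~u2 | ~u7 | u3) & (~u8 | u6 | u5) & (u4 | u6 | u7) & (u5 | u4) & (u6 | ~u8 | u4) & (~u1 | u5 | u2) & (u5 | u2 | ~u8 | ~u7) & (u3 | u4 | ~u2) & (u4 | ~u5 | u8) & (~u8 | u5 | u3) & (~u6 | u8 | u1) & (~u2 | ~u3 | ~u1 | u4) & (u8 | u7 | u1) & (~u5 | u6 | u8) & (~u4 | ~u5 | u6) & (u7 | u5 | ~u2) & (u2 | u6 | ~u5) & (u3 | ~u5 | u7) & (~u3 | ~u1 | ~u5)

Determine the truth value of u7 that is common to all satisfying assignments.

True

Suppose u7 = 0.
Try u2 = 0.
(u5) alone gives u5 = 1.
(~u4) alone gives u4 = 0.
(u1) alone gives u1 = 1.
(u6) alone gives u6 = 1.
(u8) alone gives u8 = 1.
(u3) alone gives u3 = 1.
Now (~u3) is unsatisfied and unit — conflict.
Backtrack on u2: now try u2 = 1.
(~u1) alone gives u1 = 0.
(u4) alone gives u4 = 1.
(u8) alone gives u8 = 1.
Now (~u8) is unsatisfied and unit — conflict.
Neither u2 = 1 nor u2 = 0 works.
So every satisfying assignment has u7 = True.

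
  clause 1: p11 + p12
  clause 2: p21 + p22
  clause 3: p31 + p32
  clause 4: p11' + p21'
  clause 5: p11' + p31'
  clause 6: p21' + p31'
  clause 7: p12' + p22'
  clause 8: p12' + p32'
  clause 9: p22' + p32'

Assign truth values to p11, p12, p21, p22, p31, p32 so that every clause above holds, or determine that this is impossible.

Suppose p11 = 1.
Unit clause (p21') forces p21 = 0.
Unit clause (p22) forces p22 = 1.
Unit clause (p31') forces p31 = 0.
Unit clause (p32) forces p32 = 1.
Now (p32') is unsatisfied and unit — conflict.
Backtrack on p11: now try p11 = 0.
Unit clause (p12) forces p12 = 1.
Unit clause (p22') forces p22 = 0.
Unit clause (p21) forces p21 = 1.
Unit clause (p31') forces p31 = 0.
Unit clause (p32) forces p32 = 1.
Now (p32') is unsatisfied and unit — conflict.
Either choice for p11 ends in contradiction.

UNSATISFIABLE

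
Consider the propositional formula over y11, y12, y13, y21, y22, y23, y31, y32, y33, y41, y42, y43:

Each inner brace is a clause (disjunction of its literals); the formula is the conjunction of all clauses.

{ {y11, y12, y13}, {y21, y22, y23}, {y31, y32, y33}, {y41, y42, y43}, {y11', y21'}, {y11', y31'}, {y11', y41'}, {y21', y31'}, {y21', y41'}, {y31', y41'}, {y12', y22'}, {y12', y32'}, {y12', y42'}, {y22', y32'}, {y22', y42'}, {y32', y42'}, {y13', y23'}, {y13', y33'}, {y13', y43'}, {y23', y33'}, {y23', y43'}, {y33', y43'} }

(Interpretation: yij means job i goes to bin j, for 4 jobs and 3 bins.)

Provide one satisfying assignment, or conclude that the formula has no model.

Suppose y11 = 0.
Suppose y12 = 1.
From the singleton clause (y22'), y22 = 0.
From the singleton clause (y32'), y32 = 0.
From the singleton clause (y42'), y42 = 0.
Suppose y21 = 1.
From the singleton clause (y31'), y31 = 0.
From the singleton clause (y33), y33 = 1.
From the singleton clause (y41'), y41 = 0.
From the singleton clause (y43), y43 = 1.
That conflicts with the unit clause (y43').
Backtrack on y21: now try y21 = 0.
From the singleton clause (y23), y23 = 1.
From the singleton clause (y13'), y13 = 0.
From the singleton clause (y33'), y33 = 0.
From the singleton clause (y31), y31 = 1.
From the singleton clause (y41'), y41 = 0.
From the singleton clause (y43), y43 = 1.
That conflicts with the unit clause (y43').
Both values of y21 lead to a conflict.
Backtrack on y12: now try y12 = 0.
From the singleton clause (y13), y13 = 1.
From the singleton clause (y23'), y23 = 0.
From the singleton clause (y33'), y33 = 0.
From the singleton clause (y43'), y43 = 0.
Suppose y21 = 1.
From the singleton clause (y31'), y31 = 0.
From the singleton clause (y32), y32 = 1.
From the singleton clause (y41'), y41 = 0.
From the singleton clause (y42), y42 = 1.
That conflicts with the unit clause (y42').
Backtrack on y21: now try y21 = 0.
From the singleton clause (y22), y22 = 1.
From the singleton clause (y32'), y32 = 0.
From the singleton clause (y31), y31 = 1.
From the singleton clause (y41'), y41 = 0.
From the singleton clause (y42), y42 = 1.
That conflicts with the unit clause (y42').
Both values of y21 lead to a conflict.
Both values of y12 lead to a conflict.
Backtrack on y11: now try y11 = 1.
From the singleton clause (y21'), y21 = 0.
From the singleton clause (y31'), y31 = 0.
From the singleton clause (y41'), y41 = 0.
Suppose y22 = 1.
From the singleton clause (y12'), y12 = 0.
From the singleton clause (y32'), y32 = 0.
From the singleton clause (y33), y33 = 1.
From the singleton clause (y42'), y42 = 0.
From the singleton clause (y43), y43 = 1.
That conflicts with the unit clause (y43').
Backtrack on y22: now try y22 = 0.
From the singleton clause (y23), y23 = 1.
From the singleton clause (y13'), y13 = 0.
From the singleton clause (y33'), y33 = 0.
From the singleton clause (y32), y32 = 1.
From the singleton clause (y12'), y12 = 0.
From the singleton clause (y42'), y42 = 0.
From the singleton clause (y43), y43 = 1.
That conflicts with the unit clause (y43').
Both values of y22 lead to a conflict.
Both values of y11 lead to a conflict.

UNSATISFIABLE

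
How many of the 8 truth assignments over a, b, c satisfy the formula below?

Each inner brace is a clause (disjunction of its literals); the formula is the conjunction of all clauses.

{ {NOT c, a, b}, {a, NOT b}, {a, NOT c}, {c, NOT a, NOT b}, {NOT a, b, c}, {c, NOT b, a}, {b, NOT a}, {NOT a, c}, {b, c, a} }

There are 2^3 = 8 truth assignments over (a, b, c).
Check each against the 9 clauses (columns in the order a, b, c):
  F F F  ✗ fails (b OR c OR a)
  F F T  ✗ fails (NOT c OR a OR b)
  F T F  ✗ fails (a OR NOT b)
  F T T  ✗ fails (a OR NOT b)
  T F F  ✗ fails (NOT a OR b OR c)
  T F T  ✗ fails (b OR NOT a)
  T T F  ✗ fails (c OR NOT a OR NOT b)
  T T T  ✓ satisfies all
1 of the 8 rows is a model.

1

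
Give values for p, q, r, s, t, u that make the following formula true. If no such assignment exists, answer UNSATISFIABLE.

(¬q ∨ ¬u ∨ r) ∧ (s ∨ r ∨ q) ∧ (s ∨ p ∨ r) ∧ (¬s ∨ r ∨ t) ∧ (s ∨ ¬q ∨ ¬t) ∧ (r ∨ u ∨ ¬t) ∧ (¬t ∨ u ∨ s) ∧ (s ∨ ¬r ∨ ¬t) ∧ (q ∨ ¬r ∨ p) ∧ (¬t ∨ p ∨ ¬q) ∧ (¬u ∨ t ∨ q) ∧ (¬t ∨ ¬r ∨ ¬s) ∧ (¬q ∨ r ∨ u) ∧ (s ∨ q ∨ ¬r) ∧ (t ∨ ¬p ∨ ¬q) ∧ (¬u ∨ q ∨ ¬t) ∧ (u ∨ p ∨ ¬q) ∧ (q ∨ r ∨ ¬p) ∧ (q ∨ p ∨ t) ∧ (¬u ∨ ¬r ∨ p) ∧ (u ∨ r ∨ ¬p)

Try q = False.
Try s = True.
Try r = True.
Unit clause (p) forces p = True.
Unit clause (¬t) forces t = False.
Unit clause (¬u) forces u = False.
Every clause now holds.

p: True,  q: False,  r: True,  s: True,  t: False,  u: False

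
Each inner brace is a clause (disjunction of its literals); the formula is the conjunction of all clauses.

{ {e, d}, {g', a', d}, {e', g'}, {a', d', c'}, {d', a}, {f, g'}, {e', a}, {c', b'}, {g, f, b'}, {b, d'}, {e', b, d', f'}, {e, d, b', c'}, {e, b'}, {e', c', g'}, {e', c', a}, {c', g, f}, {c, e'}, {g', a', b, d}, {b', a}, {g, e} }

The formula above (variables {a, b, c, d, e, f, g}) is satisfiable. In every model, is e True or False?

True

Suppose e = 0.
Unit clause (d) forces d = 1.
Unit clause (a) forces a = 1.
Unit clause (c') forces c = 0.
Unit clause (b) forces b = 1.
But (b') is also a unit clause — contradiction.
So every satisfying assignment has e = True.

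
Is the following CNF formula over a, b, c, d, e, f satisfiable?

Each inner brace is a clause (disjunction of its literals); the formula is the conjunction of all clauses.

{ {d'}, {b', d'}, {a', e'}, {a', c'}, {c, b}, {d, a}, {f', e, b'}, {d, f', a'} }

The clause (d') is unit, so d = 0.
The clause (a) is unit, so a = 1.
The clause (e') is unit, so e = 0.
The clause (c') is unit, so c = 0.
The clause (b) is unit, so b = 1.
The clause (f') is unit, so f = 0.
All clauses are satisfied.
A satisfying assignment: a ↦ 1; b ↦ 1; c ↦ 0; d ↦ 0; e ↦ 0; f ↦ 0.

Yes, satisfiable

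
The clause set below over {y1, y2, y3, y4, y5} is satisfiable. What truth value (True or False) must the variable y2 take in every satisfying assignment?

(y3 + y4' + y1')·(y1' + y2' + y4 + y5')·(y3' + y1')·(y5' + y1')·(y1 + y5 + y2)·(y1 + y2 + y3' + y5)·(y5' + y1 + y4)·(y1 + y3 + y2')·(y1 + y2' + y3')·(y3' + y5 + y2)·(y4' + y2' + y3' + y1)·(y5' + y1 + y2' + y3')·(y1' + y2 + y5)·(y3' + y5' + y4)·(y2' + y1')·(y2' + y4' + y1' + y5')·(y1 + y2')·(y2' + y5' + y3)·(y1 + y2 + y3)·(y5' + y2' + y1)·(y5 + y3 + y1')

False

Suppose y2 = 1.
From the singleton clause (y1'), y1 = 0.
But (y1) is also a unit clause — contradiction.
So every satisfying assignment has y2 = False.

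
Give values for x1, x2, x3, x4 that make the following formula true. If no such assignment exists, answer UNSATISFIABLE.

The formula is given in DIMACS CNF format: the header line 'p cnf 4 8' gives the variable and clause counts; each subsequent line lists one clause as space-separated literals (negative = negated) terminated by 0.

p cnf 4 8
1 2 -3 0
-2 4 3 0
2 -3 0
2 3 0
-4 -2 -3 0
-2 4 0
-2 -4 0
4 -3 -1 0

UNSATISFIABLE

Suppose x2 = True.
Unit clause (x4) forces x4 = True.
But (¬x4) is also a unit clause — contradiction.
Backtrack on x2: now try x2 = False.
Unit clause (¬x3) forces x3 = False.
But (x3) is also a unit clause — contradiction.
Neither x2 = True nor x2 = False works.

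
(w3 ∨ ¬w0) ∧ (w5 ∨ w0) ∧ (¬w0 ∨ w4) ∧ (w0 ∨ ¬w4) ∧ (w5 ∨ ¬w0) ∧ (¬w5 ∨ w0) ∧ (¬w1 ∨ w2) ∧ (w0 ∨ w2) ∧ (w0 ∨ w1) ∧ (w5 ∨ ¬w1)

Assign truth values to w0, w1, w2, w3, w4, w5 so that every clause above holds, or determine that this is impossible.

w0: True; w1: False; w2: False; w3: True; w4: True; w5: True

Try w3 = True.
Try w5 = True.
(w0) alone gives w0 = True.
(w4) alone gives w4 = True.
Try w1 = False.
Every clause is now satisfied; w2 is unconstrained.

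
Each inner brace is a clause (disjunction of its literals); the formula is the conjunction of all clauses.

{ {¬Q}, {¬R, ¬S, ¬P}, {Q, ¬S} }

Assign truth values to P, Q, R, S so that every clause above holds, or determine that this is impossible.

P: True; Q: False; R: True; S: False

The clause (¬Q) is unit, so Q = False.
The clause (¬S) is unit, so S = False.
Every clause is now satisfied; P, R are unconstrained.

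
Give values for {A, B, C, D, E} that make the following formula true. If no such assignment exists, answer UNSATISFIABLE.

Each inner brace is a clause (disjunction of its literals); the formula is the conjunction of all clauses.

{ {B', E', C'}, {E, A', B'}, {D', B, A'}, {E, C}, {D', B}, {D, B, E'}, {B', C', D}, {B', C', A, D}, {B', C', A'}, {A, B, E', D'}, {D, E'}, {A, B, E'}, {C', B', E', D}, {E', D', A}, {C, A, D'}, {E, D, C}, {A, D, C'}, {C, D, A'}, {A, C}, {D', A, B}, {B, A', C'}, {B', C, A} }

A ↦ 0, B ↦ 1, C ↦ 1, D ↦ 1, E ↦ 0

Case E = 0:
(C) alone gives C = 1.
Case A = 0:
(D) alone gives D = 1.
(B) alone gives B = 1.
This assignment satisfies each clause.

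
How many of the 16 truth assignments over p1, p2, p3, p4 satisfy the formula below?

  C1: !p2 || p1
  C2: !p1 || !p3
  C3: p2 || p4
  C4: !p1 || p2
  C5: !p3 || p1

3

There are 2^4 = 16 truth assignments over (p1, p2, p3, p4).
Split on p3. With p3 = true, the clauses containing p3 are satisfied and !p3 drops from the rest; 0 of the 2^3 = 8 assignments to the other variables satisfy what remains.
With p3 = false, by the same count on the reduced clause set, 3 assignments work.
(One model: p1=F, p2=F, p3=F, p4=T.)
Total: 0 + 3 = 3.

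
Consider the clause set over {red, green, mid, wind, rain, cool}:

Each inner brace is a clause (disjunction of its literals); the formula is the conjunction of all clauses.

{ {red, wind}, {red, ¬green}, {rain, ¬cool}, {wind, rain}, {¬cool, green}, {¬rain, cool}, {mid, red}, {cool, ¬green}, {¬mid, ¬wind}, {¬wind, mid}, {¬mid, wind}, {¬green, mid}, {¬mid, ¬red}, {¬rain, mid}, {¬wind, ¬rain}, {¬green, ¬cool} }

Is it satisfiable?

Try red = True.
From the singleton clause (¬mid), mid = False.
From the singleton clause (¬wind), wind = False.
From the singleton clause (rain), rain = True.
That conflicts with the unit clause (¬rain).
Backtrack on red: now try red = False.
From the singleton clause (wind), wind = True.
From the singleton clause (¬green), green = False.
From the singleton clause (¬cool), cool = False.
From the singleton clause (¬rain), rain = False.
From the singleton clause (mid), mid = True.
That conflicts with the unit clause (¬mid).
Neither red = True nor red = False works.
No assignment satisfies every clause.

No, unsatisfiable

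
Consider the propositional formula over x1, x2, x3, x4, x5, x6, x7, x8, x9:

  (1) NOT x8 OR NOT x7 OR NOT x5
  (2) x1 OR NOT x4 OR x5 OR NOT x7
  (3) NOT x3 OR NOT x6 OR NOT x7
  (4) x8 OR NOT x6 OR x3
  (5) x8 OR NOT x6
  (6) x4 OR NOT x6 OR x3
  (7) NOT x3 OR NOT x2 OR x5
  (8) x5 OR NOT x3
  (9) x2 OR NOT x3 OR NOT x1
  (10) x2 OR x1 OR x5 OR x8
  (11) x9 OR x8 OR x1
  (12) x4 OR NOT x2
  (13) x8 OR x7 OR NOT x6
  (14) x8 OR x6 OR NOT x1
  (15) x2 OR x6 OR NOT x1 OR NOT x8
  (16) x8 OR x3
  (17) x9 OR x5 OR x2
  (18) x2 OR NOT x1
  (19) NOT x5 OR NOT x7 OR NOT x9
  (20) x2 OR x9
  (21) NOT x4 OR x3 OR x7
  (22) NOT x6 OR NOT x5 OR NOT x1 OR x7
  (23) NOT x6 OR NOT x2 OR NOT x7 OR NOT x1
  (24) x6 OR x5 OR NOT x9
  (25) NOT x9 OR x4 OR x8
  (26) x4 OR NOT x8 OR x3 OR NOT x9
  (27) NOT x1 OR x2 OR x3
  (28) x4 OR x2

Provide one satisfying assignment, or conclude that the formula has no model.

x1: false, x2: true, x3: true, x4: true, x5: true, x6: true, x7: false, x8: true, x9: false

Suppose x8 = true.
Suppose x7 = false.
Suppose x5 = true.
Suppose x4 = true.
Unit clause (x3) forces x3 = true.
Suppose x2 = true.
Suppose x6 = true.
Unit clause (NOT x1) forces x1 = false.
All clauses hold; x9 can take either value.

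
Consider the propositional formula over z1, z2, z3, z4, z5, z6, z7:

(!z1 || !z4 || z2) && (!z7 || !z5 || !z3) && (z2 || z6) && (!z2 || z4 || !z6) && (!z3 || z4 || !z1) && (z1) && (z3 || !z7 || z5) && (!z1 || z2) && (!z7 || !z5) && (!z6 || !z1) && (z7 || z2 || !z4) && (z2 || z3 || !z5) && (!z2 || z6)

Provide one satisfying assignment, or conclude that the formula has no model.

UNSATISFIABLE

(z1) alone gives z1 = true.
(z2) alone gives z2 = true.
(!z6) alone gives z6 = false.
Now (z6) is unsatisfied and unit — conflict.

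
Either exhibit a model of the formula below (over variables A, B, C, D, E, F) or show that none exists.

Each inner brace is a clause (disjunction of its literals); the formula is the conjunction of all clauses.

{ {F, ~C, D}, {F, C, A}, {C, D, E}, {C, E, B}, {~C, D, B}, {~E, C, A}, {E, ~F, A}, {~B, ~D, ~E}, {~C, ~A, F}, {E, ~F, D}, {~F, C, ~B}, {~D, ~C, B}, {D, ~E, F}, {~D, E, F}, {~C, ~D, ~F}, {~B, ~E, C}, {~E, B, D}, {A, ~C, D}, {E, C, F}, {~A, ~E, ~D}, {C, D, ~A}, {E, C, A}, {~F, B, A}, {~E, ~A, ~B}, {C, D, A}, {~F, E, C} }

Case F = 1:
Case E = 1:
Case C = 1:
(~D) alone gives D = 0.
(B) alone gives B = 1.
(A) alone gives A = 1.
But (~A) is also a unit clause — contradiction.
Undo C and try C = 0.
(A) alone gives A = 1.
(~B) alone gives B = 0.
(D) alone gives D = 1.
But (~D) is also a unit clause — contradiction.
Neither C = 1 nor C = 0 works.
Undo E and try E = 0.
(A) alone gives A = 1.
(D) alone gives D = 1.
(~C) alone gives C = 0.
But (C) is also a unit clause — contradiction.
Neither E = 1 nor E = 0 works.
Undo F and try F = 0.
Case C = 0:
(A) alone gives A = 1.
(E) alone gives E = 1.
(D) alone gives D = 1.
But (~D) is also a unit clause — contradiction.
Undo C and try C = 1.
(D) alone gives D = 1.
(~A) alone gives A = 0.
(B) alone gives B = 1.
(~E) alone gives E = 0.
But (E) is also a unit clause — contradiction.
Neither C = 1 nor C = 0 works.
Neither F = 1 nor F = 0 works.

UNSATISFIABLE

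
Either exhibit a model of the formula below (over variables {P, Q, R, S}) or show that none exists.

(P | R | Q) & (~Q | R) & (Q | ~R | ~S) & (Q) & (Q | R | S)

P: 1; Q: 1; R: 1; S: 1

(Q) alone gives Q = 1.
(R) alone gives R = 1.
Every clause is now satisfied; P, S are unconstrained.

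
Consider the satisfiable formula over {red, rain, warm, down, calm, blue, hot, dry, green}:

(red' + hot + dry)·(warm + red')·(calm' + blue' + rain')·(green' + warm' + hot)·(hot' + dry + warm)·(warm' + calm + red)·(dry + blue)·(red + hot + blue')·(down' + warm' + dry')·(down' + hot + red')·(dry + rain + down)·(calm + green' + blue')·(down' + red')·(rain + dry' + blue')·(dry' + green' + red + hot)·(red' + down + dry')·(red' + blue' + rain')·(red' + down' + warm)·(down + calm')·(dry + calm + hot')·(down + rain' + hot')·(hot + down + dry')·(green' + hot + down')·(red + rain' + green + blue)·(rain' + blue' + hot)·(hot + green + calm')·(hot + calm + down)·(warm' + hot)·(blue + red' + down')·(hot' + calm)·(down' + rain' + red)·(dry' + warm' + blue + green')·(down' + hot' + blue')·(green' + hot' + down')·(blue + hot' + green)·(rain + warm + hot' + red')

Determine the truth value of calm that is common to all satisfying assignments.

Suppose calm = 1.
Unit clause (down) forces down = 1.
Unit clause (red') forces red = 0.
Unit clause (rain') forces rain = 0.
Suppose dry = 1.
Unit clause (warm') forces warm = 0.
Unit clause (blue') forces blue = 0.
Suppose green = 0.
Unit clause (hot) forces hot = 1.
That conflicts with the unit clause (hot').
So green must be the other value — set green = 1.
Unit clause (hot) forces hot = 1.
That conflicts with the unit clause (hot').
Both values of green lead to a conflict.
So dry must be the other value — set dry = 0.
Unit clause (blue) forces blue = 1.
Unit clause (hot) forces hot = 1.
That conflicts with the unit clause (hot').
Both values of dry lead to a conflict.
So every satisfying assignment has calm = False.

False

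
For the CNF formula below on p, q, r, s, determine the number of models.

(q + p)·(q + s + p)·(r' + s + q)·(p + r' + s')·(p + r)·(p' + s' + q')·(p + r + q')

There are 2^4 = 16 truth assignments over (p, q, r, s).
Check each against the 7 clauses (columns in the order p, q, r, s):
  F F F F  ✗ fails (q + p)
  F F F T  ✗ fails (q + p)
  F F T F  ✗ fails (q + p)
  F F T T  ✗ fails (q + p)
  F T F F  ✗ fails (p + r)
  F T F T  ✗ fails (p + r)
  F T T F  ✓ satisfies all
  F T T T  ✗ fails (p + r' + s')
  T F F F  ✓ satisfies all
  T F F T  ✓ satisfies all
  T F T F  ✗ fails (r' + s + q)
  T F T T  ✓ satisfies all
  T T F F  ✓ satisfies all
  T T F T  ✗ fails (p' + s' + q')
  T T T F  ✓ satisfies all
  T T T T  ✗ fails (p' + s' + q')
6 of the 16 rows are models.

6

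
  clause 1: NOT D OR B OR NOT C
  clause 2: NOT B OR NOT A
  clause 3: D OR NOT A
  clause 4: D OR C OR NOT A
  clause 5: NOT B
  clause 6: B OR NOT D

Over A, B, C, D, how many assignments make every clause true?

There are 2^4 = 16 truth assignments over (A, B, C, D).
Check each against the 6 clauses (columns in the order A, B, C, D):
  F F F F  ✓ satisfies all
  F F F T  ✗ fails (B OR NOT D)
  F F T F  ✓ satisfies all
  F F T T  ✗ fails (NOT D OR B OR NOT C)
  F T F F  ✗ fails (NOT B)
  F T F T  ✗ fails (NOT B)
  F T T F  ✗ fails (NOT B)
  F T T T  ✗ fails (NOT B)
  T F F F  ✗ fails (D OR NOT A)
  T F F T  ✗ fails (B OR NOT D)
  T F T F  ✗ fails (D OR NOT A)
  T F T T  ✗ fails (NOT D OR B OR NOT C)
  T T F F  ✗ fails (NOT B OR NOT A)
  T T F T  ✗ fails (NOT B OR NOT A)
  T T T F  ✗ fails (NOT B OR NOT A)
  T T T T  ✗ fails (NOT B OR NOT A)
2 of the 16 rows are models.

2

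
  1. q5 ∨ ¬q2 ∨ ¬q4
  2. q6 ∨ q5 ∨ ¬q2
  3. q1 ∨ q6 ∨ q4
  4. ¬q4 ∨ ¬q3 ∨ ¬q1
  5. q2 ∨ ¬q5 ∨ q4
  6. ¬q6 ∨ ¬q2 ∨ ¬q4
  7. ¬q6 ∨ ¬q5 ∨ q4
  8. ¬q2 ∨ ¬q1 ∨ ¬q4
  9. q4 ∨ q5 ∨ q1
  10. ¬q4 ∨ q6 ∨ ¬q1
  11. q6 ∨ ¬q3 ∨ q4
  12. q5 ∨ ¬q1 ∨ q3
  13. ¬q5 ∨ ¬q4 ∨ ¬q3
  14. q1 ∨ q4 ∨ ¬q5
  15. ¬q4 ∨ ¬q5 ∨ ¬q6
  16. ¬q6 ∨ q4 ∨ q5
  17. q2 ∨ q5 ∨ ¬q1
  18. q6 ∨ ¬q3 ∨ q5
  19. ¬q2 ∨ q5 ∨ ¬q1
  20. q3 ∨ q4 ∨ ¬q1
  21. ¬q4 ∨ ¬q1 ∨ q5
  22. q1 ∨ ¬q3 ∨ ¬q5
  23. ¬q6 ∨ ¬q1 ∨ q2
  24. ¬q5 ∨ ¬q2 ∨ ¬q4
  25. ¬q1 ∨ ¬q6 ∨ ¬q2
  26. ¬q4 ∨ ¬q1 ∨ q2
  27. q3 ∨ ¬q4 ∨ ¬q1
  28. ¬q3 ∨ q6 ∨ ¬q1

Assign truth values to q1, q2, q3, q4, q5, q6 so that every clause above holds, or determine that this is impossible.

Case q5 = False:
Case q2 = False:
(¬q1) alone gives q1 = False.
(q4) alone gives q4 = True.
Case q6 = True:
Every clause is now satisfied; q3 is unconstrained.

q1 ↦ False, q2 ↦ False, q3 ↦ True, q4 ↦ True, q5 ↦ False, q6 ↦ True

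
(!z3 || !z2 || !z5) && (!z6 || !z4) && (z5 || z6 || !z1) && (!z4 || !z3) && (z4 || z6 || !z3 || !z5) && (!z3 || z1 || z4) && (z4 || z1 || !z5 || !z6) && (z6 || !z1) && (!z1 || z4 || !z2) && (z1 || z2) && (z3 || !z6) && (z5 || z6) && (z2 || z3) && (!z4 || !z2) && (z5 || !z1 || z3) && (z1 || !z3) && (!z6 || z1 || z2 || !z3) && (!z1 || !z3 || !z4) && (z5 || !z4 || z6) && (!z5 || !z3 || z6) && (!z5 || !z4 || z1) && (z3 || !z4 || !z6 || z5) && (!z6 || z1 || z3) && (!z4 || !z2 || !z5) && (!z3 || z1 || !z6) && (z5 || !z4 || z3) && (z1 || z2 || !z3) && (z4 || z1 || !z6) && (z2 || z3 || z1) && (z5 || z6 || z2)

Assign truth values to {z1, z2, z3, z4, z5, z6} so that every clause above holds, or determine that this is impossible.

Case z6 = true:
(!z4) alone gives z4 = false.
(z3) alone gives z3 = true.
(z1) alone gives z1 = true.
(!z2) alone gives z2 = false.
All clauses hold; z5 can take either value.

z1: true, z2: false, z3: true, z4: false, z5: false, z6: true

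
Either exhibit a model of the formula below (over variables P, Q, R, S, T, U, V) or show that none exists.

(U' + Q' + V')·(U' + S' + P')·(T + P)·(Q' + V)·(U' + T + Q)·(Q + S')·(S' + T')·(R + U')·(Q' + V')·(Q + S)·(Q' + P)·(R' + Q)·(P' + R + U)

UNSATISFIABLE

Case T = 1:
(S') alone gives S = 0.
(Q) alone gives Q = 1.
(V) alone gives V = 1.
That conflicts with the unit clause (V').
So T must be the other value — set T = 0.
(P) alone gives P = 1.
Case U = 0:
(R) alone gives R = 1.
(Q) alone gives Q = 1.
(V) alone gives V = 1.
That conflicts with the unit clause (V').
So U must be the other value — set U = 1.
(S') alone gives S = 0.
(Q) alone gives Q = 1.
(V') alone gives V = 0.
That conflicts with the unit clause (V).
Neither U = 1 nor U = 0 works.
Neither T = 1 nor T = 0 works.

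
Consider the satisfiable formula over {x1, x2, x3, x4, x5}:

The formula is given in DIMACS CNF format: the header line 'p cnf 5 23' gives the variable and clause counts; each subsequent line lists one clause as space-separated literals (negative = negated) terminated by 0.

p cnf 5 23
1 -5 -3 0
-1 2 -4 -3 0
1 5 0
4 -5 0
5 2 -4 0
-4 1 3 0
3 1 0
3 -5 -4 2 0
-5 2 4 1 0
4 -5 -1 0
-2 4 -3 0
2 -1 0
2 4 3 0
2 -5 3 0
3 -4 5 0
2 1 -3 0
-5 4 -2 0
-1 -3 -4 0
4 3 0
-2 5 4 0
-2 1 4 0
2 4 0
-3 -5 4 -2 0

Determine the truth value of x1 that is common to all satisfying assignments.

Suppose x1 = False.
(x5) alone gives x5 = True.
(¬x3) alone gives x3 = False.
But (x3) is also a unit clause — contradiction.
So every satisfying assignment has x1 = True.

True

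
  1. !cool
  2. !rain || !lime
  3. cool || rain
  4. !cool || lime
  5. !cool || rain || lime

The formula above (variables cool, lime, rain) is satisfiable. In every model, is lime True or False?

Suppose lime = true.
(!cool) alone gives cool = false.
(!rain) alone gives rain = false.
Now (rain) is unsatisfied and unit — conflict.
So every satisfying assignment has lime = False.

False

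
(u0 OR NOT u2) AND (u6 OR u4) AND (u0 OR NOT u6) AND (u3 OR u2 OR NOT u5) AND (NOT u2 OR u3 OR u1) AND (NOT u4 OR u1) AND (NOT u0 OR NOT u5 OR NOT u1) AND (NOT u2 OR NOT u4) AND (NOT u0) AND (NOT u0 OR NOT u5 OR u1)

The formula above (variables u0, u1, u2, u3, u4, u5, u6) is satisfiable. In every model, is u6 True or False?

Suppose u6 = true.
From the singleton clause (u0), u0 = true.
But (NOT u0) is also a unit clause — contradiction.
So every satisfying assignment has u6 = False.

False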